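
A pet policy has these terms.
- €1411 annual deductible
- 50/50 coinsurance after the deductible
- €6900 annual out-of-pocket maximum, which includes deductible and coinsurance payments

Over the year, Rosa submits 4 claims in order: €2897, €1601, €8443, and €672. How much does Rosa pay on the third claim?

€3945.50

Claim 1 — €2897: deductible takes €1411, €1486 remains; coinsurance €1486 × 50% = €743. Owner pays €2154; OOP now €2154.
Claim 2 — €1601: deductible already satisfied, so owner's share is 50% × €1601 = €800.50. Owner owes €800.50 (running OOP €2954.50).
Claim 3 — €8443: 50% coinsurance on €8443 = €4221.50. OOP would hit €7176 > €6900, so the cap limits the owner to €6900 − €2954.50 = €3945.50.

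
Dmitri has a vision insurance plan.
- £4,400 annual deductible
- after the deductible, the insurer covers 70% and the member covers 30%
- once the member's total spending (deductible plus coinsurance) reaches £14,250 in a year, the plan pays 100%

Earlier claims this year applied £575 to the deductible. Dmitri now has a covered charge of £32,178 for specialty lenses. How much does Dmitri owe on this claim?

£12,330.90

Deductible still to meet: £4,400 − £575 = £3,825.
That leaves £32,178 − £3,825 = £28,353 for coinsurance.
30% of £28,353 = £8,505.90 falls to the member.
That puts the member's cost at £3,825 + £8,505.90 = £12,330.90 before any cap.
Cumulative spending £575 + £12,330.90 = £12,905.90 stays under the £14,250 maximum.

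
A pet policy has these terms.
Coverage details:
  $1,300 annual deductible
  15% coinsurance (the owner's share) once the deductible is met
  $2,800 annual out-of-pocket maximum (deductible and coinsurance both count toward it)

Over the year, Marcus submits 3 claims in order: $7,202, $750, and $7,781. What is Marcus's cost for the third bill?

Claim 1 — $7,202: $1,300 to deductible, leaving $5,902; owner's 15% is $885.30. Owner pays $2,185.30; OOP now $2,185.30.
Claim 2 — $750: deductible met; 15% of $750 = $112.50. Owner pays $112.50; OOP now $2,297.80.
Claim 3 — $7,781: deductible already satisfied, so owner's share is 15% × $7,781 = $1,167.15. OOP would hit $3,464.95 > $2,800, so the cap limits the owner to $2,800 − $2,297.80 = $502.20.

$502.20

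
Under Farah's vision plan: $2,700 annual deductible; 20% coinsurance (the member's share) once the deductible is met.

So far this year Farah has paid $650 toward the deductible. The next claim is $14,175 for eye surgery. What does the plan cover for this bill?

Deductible still to meet: $2,700 − $650 = $2,050.
That leaves $14,175 − $2,050 = $12,125 for coinsurance.
Member's 20% share of $12,125 is $2,425.
So the member owes $2,050 + $2,425 = $4,475.
The plan picks up $14,175 − $4,475 = $9,700.

$9,700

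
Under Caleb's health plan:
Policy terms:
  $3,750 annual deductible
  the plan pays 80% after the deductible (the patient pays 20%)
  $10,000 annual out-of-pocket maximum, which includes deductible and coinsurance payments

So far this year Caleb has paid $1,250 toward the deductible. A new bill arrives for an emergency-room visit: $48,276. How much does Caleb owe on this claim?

$1,250 of the $3,750 deductible is already met, leaving $2,500.
That leaves $48,276 − $2,500 = $45,776 for coinsurance.
Coinsurance: $45,776 × 20% = $9,155.20.
That puts the patient's cost at $2,500 + $9,155.20 = $11,655.20 before any cap.
Adding $11,655.20 to the $1,250 already spent would give $12,905.20, which exceeds the $10,000 cap; the patient pays just $10,000 − $1,250 = $8,750.

$8,750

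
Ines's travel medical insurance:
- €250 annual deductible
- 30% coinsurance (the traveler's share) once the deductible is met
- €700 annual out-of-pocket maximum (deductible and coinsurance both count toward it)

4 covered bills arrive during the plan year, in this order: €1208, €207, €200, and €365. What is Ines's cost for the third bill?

Claim 1 (€1208): €250 to deductible, leaving €958; 30% of €958 = €287.40. Traveler pays €537.40; OOP now €537.40.
Claim 2 (€207): 30% coinsurance on €207 = €62.10. Traveler pays €62.10; OOP now €599.50.
Claim 3 (€200): 30% coinsurance on €200 = €60. Cost to traveler: €60. OOP to date €659.50.

€60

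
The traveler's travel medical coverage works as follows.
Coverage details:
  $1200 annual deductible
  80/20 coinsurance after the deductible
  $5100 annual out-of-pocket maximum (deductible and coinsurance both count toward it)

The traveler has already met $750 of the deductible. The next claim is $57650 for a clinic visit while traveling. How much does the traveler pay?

$750 of the $1200 deductible is already met, leaving $450.
That leaves $57650 − $450 = $57200 for coinsurance.
Coinsurance: $57200 × 20% = $11440.
So the traveler owes $450 + $11440 = $11890 before any cap.
Adding $11890 to the $750 already spent would give $12640, which exceeds the $5100 cap; the traveler pays just $5100 − $750 = $4350.

$4350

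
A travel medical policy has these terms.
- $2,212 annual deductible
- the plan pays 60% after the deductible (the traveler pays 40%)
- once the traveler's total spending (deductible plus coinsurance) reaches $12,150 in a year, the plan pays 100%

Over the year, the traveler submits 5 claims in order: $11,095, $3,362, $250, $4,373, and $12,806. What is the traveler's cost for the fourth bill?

$1,749.20

Claim 1 ($11,095): $2,212 finishes the deductible; $8,883 goes to coinsurance; traveler's 40% is $3,553.20. Traveler owes $5,765.20 (running OOP $5,765.20).
Claim 2 ($3,362): deductible already satisfied, so traveler's share is 40% × $3,362 = $1,344.80. Traveler pays $1,344.80; OOP now $7,110.
Claim 3 ($250): deductible already satisfied, so traveler's share is 40% × $250 = $100. Cost to traveler: $100. OOP to date $7,210.
Claim 4 ($4,373): deductible met; 40% of $4,373 = $1,749.20. Traveler owes $1,749.20 (running OOP $8,959.20).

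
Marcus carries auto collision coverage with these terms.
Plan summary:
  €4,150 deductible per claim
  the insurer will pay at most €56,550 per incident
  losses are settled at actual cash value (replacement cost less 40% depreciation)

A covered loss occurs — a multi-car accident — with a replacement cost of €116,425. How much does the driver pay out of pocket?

At 40% depreciation, ACV = €116,425 − €46,570 = €69,855.
Less the €4,150 deductible: €69,855 − €4,150 = €65,705.
€65,705 exceeds the €56,550 limit, so the insurer pays the limit: €56,550.
Out of pocket: €116,425 − €56,550 = €59,875.

€59,875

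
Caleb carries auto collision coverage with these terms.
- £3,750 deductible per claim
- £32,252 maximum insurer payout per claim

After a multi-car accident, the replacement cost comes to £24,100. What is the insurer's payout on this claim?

After the deductible, £24,100 − £3,750 = £20,350 remains.
That's under the £32,252 cap, so the insurer reimburses the full £20,350.

£20,350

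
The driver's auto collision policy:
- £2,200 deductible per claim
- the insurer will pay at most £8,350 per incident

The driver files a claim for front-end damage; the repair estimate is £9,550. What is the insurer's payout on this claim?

£7,350

After the deductible, £9,550 − £2,200 = £7,350 remains.
£7,350 ≤ £8,350, so the limit doesn't bind; insurer pays £7,350.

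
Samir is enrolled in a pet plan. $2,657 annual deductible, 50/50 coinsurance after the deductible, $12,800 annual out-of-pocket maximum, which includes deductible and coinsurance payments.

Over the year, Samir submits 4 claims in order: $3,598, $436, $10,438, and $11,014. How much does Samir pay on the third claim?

Bill 1, $3,598: deductible takes $2,657, $941 remains; coinsurance $941 × 50% = $470.50. Cost to owner: $3,127.50. OOP to date $3,127.50.
Bill 2, $436: deductible already satisfied, so owner's share is 50% × $436 = $218. Cost to owner: $218. OOP to date $3,345.50.
Bill 3, $10,438: deductible already satisfied, so owner's share is 50% × $10,438 = $5,219. Owner pays $5,219; OOP now $8,564.50.

$5,219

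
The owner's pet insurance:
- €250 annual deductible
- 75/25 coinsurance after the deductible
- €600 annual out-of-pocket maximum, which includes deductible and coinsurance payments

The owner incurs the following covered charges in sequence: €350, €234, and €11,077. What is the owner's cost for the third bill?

€266.50

Bill 1, €350: €250 to deductible, leaving €100; 25% of €100 = €25. Owner owes €275 (running OOP €275).
Bill 2, €234: deductible already satisfied, so owner's share is 25% × €234 = €58.50. Owner owes €58.50 (running OOP €333.50).
Bill 3, €11,077: deductible met; 25% of €11,077 = €2,769.25. OOP would hit €3,102.75 > €600, so the cap limits the owner to €600 − €333.50 = €266.50.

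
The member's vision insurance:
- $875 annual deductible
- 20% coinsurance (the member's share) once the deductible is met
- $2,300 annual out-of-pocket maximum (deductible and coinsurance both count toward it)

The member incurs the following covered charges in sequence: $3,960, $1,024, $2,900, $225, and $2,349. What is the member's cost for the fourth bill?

$23.20

Bill 1, $3,960: $875 to deductible, leaving $3,085; member's 20% is $617. Member owes $1,492 (running OOP $1,492).
Bill 2, $1,024: deductible met; 20% of $1,024 = $204.80. Cost to member: $204.80. OOP to date $1,696.80.
Bill 3, $2,900: 20% coinsurance on $2,900 = $580. Member owes $580 (running OOP $2,276.80).
Bill 4, $225: deductible already satisfied, so member's share is 20% × $225 = $45. Adding that to $2,276.80 gives $2,321.80, past the $2,300 cap; member pays only $2,300 − $2,276.80 = $23.20.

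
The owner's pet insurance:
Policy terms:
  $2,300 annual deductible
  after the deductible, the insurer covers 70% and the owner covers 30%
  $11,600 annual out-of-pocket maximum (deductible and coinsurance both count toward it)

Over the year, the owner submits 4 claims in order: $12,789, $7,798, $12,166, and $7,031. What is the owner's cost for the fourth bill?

$164.10

#1 ($12,789): $2,300 finishes the deductible; $10,489 goes to coinsurance; owner's 30% is $3,146.70. Owner owes $5,446.70 (running OOP $5,446.70).
#2 ($7,798): deductible met; 30% of $7,798 = $2,339.40. Owner owes $2,339.40 (running OOP $7,786.10).
#3 ($12,166): deductible met; 30% of $12,166 = $3,649.80. Owner owes $3,649.80 (running OOP $11,435.90).
#4 ($7,031): 30% coinsurance on $7,031 = $2,109.30. OOP would hit $13,545.20 > $11,600, so the cap limits the owner to $11,600 − $11,435.90 = $164.10.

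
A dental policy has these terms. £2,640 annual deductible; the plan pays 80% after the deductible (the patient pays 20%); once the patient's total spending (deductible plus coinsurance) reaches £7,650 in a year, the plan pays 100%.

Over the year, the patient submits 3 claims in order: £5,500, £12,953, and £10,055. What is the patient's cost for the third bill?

Claim 1 — £5,500: deductible takes £2,640, £2,860 remains; patient's 20% is £572. Cost to patient: £3,212. OOP to date £3,212.
Claim 2 — £12,953: deductible met; 20% of £12,953 = £2,590.60. Cost to patient: £2,590.60. OOP to date £5,802.60.
Claim 3 — £10,055: 20% coinsurance on £10,055 = £2,011. OOP would hit £7,813.60 > £7,650, so the cap limits the patient to £7,650 − £5,802.60 = £1,847.40.

£1,847.40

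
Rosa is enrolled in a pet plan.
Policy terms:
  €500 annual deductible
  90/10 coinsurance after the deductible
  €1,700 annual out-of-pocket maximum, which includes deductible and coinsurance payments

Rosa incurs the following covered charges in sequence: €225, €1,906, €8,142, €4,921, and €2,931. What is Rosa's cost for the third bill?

€814.20

Bill 1, €225: all of it applies to the deductible. Cost to owner: €225. OOP to date €225.
Bill 2, €1,906: deductible takes €275, €1,631 remains; coinsurance €1,631 × 10% = €163.10. Cost to owner: €438.10. OOP to date €663.10.
Bill 3, €8,142: 10% coinsurance on €8,142 = €814.20. Owner owes €814.20 (running OOP €1,477.30).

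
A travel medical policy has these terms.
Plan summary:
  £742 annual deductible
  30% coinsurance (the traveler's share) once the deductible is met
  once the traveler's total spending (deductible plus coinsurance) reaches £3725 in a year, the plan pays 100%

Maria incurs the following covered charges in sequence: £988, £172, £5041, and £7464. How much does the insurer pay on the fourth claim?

£6118.70

#1 (£988): deductible takes £742, £246 remains; traveler's 30% is £73.80. Cost to traveler: £815.80. OOP to date £815.80. Plan pays £988 − £815.80 = £172.20.
#2 (£172): deductible met; 30% of £172 = £51.60. Traveler pays £51.60; OOP now £867.40. Insurer: £172 − £51.60 = £120.40.
#3 (£5041): deductible met; 30% of £5041 = £1512.30. Traveler owes £1512.30 (running OOP £2379.70). Plan pays £5041 − £1512.30 = £3528.70.
#4 (£7464): deductible met; 30% of £7464 = £2239.20. Adding that to £2379.70 gives £4618.90, past the £3725 cap; traveler pays only £3725 − £2379.70 = £1345.30. Insurer: £7464 − £1345.30 = £6118.70.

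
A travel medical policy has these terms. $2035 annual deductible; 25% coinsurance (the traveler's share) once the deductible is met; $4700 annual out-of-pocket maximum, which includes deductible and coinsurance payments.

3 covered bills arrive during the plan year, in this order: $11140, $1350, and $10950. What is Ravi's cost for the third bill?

Claim 1 ($11140): deductible takes $2035, $9105 remains; 25% of $9105 = $2276.25. Traveler pays $4311.25; OOP now $4311.25.
Claim 2 ($1350): 25% coinsurance on $1350 = $337.50. Traveler owes $337.50 (running OOP $4648.75).
Claim 3 ($10950): deductible met; 25% of $10950 = $2737.50. Adding that to $4648.75 gives $7386.25, past the $4700 cap; traveler pays only $4700 − $4648.75 = $51.25.

$51.25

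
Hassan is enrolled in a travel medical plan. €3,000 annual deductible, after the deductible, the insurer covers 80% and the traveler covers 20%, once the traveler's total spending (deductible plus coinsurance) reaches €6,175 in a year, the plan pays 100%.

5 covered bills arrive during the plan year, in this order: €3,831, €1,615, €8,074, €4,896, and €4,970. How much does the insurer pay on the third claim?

€6,459.20

#1 (€3,831): €3,000 finishes the deductible; €831 goes to coinsurance; coinsurance €831 × 20% = €166.20. Traveler pays €3,166.20; OOP now €3,166.20. Plan pays €3,831 − €3,166.20 = €664.80.
#2 (€1,615): deductible met; 20% of €1,615 = €323. Traveler pays €323; OOP now €3,489.20. Plan pays €1,615 − €323 = €1,292.
#3 (€8,074): 20% coinsurance on €8,074 = €1,614.80. Traveler pays €1,614.80; OOP now €5,104. Plan pays €8,074 − €1,614.80 = €6,459.20.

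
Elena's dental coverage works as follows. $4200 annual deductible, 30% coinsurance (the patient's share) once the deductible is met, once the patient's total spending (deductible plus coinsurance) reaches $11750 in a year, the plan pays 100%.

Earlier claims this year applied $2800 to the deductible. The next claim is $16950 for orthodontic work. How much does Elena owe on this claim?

Deductible still to meet: $4200 − $2800 = $1400.
After the $1400 deductible portion, $16950 − $1400 = $15550 is subject to coinsurance.
Patient's 30% share of $15550 is $4665.
That puts the patient's cost at $1400 + $4665 = $6065 before any cap.
Year-to-date out-of-pocket becomes $2800 + $6065 = $8865, still under the $11750 maximum, so no cap applies.

$6065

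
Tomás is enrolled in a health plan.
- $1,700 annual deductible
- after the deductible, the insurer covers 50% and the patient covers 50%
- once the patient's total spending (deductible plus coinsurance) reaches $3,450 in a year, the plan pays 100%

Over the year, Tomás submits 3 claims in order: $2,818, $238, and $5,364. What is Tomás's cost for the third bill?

Claim 1 — $2,818: $1,700 finishes the deductible; $1,118 goes to coinsurance; patient's 50% is $559. Patient pays $2,259; OOP now $2,259.
Claim 2 — $238: deductible already satisfied, so patient's share is 50% × $238 = $119. Patient pays $119; OOP now $2,378.
Claim 3 — $5,364: 50% coinsurance on $5,364 = $2,682. Adding that to $2,378 gives $5,060, past the $3,450 cap; patient pays only $3,450 − $2,378 = $1,072.

$1,072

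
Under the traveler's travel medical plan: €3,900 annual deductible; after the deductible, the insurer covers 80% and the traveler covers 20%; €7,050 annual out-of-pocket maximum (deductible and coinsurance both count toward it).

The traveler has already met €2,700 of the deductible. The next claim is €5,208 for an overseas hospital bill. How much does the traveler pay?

Remaining deductible: €3,900 − €2,700 = €1,200.
The remaining €4,008 (= €5,208 − €1,200) moves to coinsurance.
20% of €4,008 = €801.60 falls to the traveler.
That puts the traveler's cost at €1,200 + €801.60 = €2,001.60 before any cap.
Year-to-date out-of-pocket becomes €2,700 + €2,001.60 = €4,701.60, still under the €7,050 maximum, so no cap applies.

€2,001.60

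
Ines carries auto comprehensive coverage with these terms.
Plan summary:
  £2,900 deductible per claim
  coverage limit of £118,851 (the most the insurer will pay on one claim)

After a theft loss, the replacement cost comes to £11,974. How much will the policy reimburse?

£9,074

After the deductible, £11,974 − £2,900 = £9,074 remains.
£9,074 ≤ £118,851, so the limit doesn't bind; insurer pays £9,074.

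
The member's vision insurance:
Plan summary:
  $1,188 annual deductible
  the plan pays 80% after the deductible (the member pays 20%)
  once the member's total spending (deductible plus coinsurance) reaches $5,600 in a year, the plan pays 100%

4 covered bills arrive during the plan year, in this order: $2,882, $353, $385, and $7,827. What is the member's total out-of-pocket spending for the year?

$3,239.80

#1 ($2,882): deductible takes $1,188, $1,694 remains; 20% of $1,694 = $338.80. Cost to member: $1,526.80. OOP to date $1,526.80.
#2 ($353): deductible met; 20% of $353 = $70.60. Cost to member: $70.60. OOP to date $1,597.40.
#3 ($385): deductible met; 20% of $385 = $77. Member owes $77 (running OOP $1,674.40).
#4 ($7,827): deductible already satisfied, so member's share is 20% × $7,827 = $1,565.40. Member owes $1,565.40 (running OOP $3,239.80).
Summing the member's payments: $1,526.80 + $70.60 + $77 + $1,565.40 = $3,239.80.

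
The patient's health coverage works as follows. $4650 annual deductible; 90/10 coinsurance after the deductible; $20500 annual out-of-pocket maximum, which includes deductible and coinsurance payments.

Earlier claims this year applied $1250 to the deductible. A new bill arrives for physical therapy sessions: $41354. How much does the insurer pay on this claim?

Remaining deductible: $4650 − $1250 = $3400.
The remaining $37954 (= $41354 − $3400) moves to coinsurance.
Patient's 10% share of $37954 is $3795.40.
So the patient owes $3400 + $3795.40 = $7195.40 before any cap.
Cumulative spending $1250 + $7195.40 = $8445.40 stays under the $20500 maximum.
Insurer pays the balance: $41354 − $7195.40 = $34158.60.

$34158.60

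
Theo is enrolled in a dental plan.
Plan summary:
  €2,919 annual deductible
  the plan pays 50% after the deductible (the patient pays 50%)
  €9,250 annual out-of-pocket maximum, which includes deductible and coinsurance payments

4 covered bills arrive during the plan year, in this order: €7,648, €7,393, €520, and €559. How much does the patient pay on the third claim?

Bill 1, €7,648: deductible takes €2,919, €4,729 remains; 50% of €4,729 = €2,364.50. Cost to patient: €5,283.50. OOP to date €5,283.50.
Bill 2, €7,393: deductible already satisfied, so patient's share is 50% × €7,393 = €3,696.50. Patient owes €3,696.50 (running OOP €8,980).
Bill 3, €520: deductible met; 50% of €520 = €260. Patient pays €260; OOP now €9,240.

€260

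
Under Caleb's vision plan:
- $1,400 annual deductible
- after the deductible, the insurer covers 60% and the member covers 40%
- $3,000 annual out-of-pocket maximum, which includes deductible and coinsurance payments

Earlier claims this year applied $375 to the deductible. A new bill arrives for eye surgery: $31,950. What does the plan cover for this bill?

Deductible still to meet: $1,400 − $375 = $1,025.
The remaining $30,925 (= $31,950 − $1,025) moves to coinsurance.
40% of $30,925 = $12,370 falls to the member.
That puts the member's cost at $1,025 + $12,370 = $13,395 before any cap.
Year-to-date out-of-pocket would reach $375 + $13,395 = $13,770, above the $3,000 maximum, so the member pays only $3,000 − $375 = $2,625.
Insurer pays the balance: $31,950 − $2,625 = $29,325.

$29,325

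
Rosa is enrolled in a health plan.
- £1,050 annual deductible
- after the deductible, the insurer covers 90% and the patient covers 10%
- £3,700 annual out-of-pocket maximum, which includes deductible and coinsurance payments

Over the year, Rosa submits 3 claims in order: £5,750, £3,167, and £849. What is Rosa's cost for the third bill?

Claim 1 — £5,750: deductible takes £1,050, £4,700 remains; coinsurance £4,700 × 10% = £470. Patient owes £1,520 (running OOP £1,520).
Claim 2 — £3,167: 10% coinsurance on £3,167 = £316.70. Patient owes £316.70 (running OOP £1,836.70).
Claim 3 — £849: 10% coinsurance on £849 = £84.90. Patient owes £84.90 (running OOP £1,921.60).

£84.90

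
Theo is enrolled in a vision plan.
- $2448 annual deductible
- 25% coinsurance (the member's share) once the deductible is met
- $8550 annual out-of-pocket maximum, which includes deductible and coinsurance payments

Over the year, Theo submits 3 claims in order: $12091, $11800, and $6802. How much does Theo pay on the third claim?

$741.25

Bill 1, $12091: deductible takes $2448, $9643 remains; member's 25% is $2410.75. Member owes $4858.75 (running OOP $4858.75).
Bill 2, $11800: deductible met; 25% of $11800 = $2950. Member pays $2950; OOP now $7808.75.
Bill 3, $6802: deductible met; 25% of $6802 = $1700.50. OOP would hit $9509.25 > $8550, so the cap limits the member to $8550 − $7808.75 = $741.25.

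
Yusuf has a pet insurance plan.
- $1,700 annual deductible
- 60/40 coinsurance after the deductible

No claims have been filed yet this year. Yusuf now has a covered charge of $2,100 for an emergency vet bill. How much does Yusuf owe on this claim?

The full $1,700 deductible is still open; $1,700 of this bill applies to it.
The remaining $400 (= $2,100 − $1,700) moves to coinsurance.
Owner's 40% share of $400 is $160.
So the owner owes $1,700 + $160 = $1,860.

$1,860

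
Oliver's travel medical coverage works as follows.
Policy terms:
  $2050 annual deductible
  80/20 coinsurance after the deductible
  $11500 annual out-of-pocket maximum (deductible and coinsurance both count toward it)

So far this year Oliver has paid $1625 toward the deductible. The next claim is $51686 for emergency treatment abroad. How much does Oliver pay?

$1625 of the $2050 deductible is already met, leaving $425.
That leaves $51686 − $425 = $51261 for coinsurance.
Traveler's 20% share of $51261 is $10252.20.
That puts the traveler's cost at $425 + $10252.20 = $10677.20 before any cap.
That would bring total out-of-pocket to $12302.20, past the $11500 cap. The traveler is capped at $11500 − $1625 = $9875 on this claim.

$9875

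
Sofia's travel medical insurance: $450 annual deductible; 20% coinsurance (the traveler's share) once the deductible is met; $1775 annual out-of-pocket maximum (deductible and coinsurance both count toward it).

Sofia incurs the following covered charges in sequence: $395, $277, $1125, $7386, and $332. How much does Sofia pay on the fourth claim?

Claim 1 — $395: fully absorbed by the deductible. Traveler pays $395; OOP now $395.
Claim 2 — $277: $55 finishes the deductible; $222 goes to coinsurance; traveler's 20% is $44.40. Cost to traveler: $99.40. OOP to date $494.40.
Claim 3 — $1125: deductible met; 20% of $1125 = $225. Traveler pays $225; OOP now $719.40.
Claim 4 — $7386: 20% coinsurance on $7386 = $1477.20. Adding that to $719.40 gives $2196.60, past the $1775 cap; traveler pays only $1775 − $719.40 = $1055.60.

$1055.60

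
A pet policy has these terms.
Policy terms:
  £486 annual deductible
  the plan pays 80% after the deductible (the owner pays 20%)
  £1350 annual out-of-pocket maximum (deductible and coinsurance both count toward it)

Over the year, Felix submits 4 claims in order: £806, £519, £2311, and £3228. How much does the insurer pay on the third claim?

Claim 1 (£806): £486 finishes the deductible; £320 goes to coinsurance; owner's 20% is £64. Owner pays £550; OOP now £550. Plan pays £806 − £550 = £256.
Claim 2 (£519): deductible met; 20% of £519 = £103.80. Owner pays £103.80; OOP now £653.80. Insurer: £519 − £103.80 = £415.20.
Claim 3 (£2311): 20% coinsurance on £2311 = £462.20. Cost to owner: £462.20. OOP to date £1116. Plan pays £2311 − £462.20 = £1848.80.

£1848.80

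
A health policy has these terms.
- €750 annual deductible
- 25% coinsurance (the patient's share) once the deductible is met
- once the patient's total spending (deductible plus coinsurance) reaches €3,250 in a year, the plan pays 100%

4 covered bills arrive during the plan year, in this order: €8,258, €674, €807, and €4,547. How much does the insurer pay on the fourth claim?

€4,294.25

Claim 1 (€8,258): deductible takes €750, €7,508 remains; 25% of €7,508 = €1,877. Patient pays €2,627; OOP now €2,627. Insurer: €8,258 − €2,627 = €5,631.
Claim 2 (€674): deductible already satisfied, so patient's share is 25% × €674 = €168.50. Patient pays €168.50; OOP now €2,795.50. Plan pays €674 − €168.50 = €505.50.
Claim 3 (€807): 25% coinsurance on €807 = €201.75. Cost to patient: €201.75. OOP to date €2,997.25. Plan pays €807 − €201.75 = €605.25.
Claim 4 (€4,547): deductible met; 25% of €4,547 = €1,136.75. Adding that to €2,997.25 gives €4,134, past the €3,250 cap; patient pays only €3,250 − €2,997.25 = €252.75. Plan pays €4,547 − €252.75 = €4,294.25.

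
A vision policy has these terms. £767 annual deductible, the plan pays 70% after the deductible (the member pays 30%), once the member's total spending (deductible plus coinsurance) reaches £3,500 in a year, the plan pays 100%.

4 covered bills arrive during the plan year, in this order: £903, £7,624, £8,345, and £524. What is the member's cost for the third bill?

£405

Claim 1 — £903: deductible takes £767, £136 remains; coinsurance £136 × 30% = £40.80. Member pays £807.80; OOP now £807.80.
Claim 2 — £7,624: 30% coinsurance on £7,624 = £2,287.20. Member owes £2,287.20 (running OOP £3,095).
Claim 3 — £8,345: deductible met; 30% of £8,345 = £2,503.50. That would push OOP to £5,598.50, over the £3,500 cap, so member pays £3,500 − £3,095 = £405.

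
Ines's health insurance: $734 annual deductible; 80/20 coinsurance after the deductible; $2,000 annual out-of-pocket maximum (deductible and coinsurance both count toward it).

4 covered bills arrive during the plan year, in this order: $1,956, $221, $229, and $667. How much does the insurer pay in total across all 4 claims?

$1,871.20

Claim 1 ($1,956): $734 to deductible, leaving $1,222; 20% of $1,222 = $244.40. Patient owes $978.40 (running OOP $978.40). Plan pays $1,956 − $978.40 = $977.60.
Claim 2 ($221): deductible met; 20% of $221 = $44.20. Patient owes $44.20 (running OOP $1,022.60). Insurer: $221 − $44.20 = $176.80.
Claim 3 ($229): 20% coinsurance on $229 = $45.80. Cost to patient: $45.80. OOP to date $1,068.40. Plan pays $229 − $45.80 = $183.20.
Claim 4 ($667): deductible met; 20% of $667 = $133.40. Cost to patient: $133.40. OOP to date $1,201.80. Insurer: $667 − $133.40 = $533.60.
Insurer total: $977.60 + $176.80 + $183.20 + $533.60 = $1,871.20.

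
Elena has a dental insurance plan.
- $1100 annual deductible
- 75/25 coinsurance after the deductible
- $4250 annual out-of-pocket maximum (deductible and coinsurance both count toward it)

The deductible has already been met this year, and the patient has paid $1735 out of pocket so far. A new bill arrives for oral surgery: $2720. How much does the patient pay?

$680

With the deductible met, the entire $2720 is subject to coinsurance.
Coinsurance: $2720 × 25% = $680.
Cumulative spending $1735 + $680 = $2415 stays under the $4250 maximum.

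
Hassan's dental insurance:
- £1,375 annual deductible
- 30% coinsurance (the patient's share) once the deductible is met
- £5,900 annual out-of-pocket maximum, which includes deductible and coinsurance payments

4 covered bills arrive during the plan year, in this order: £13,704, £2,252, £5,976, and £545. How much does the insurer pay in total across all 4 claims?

£16,577

Claim 1 — £13,704: £1,375 to deductible, leaving £12,329; patient's 30% is £3,698.70. Cost to patient: £5,073.70. OOP to date £5,073.70. Plan pays £13,704 − £5,073.70 = £8,630.30.
Claim 2 — £2,252: deductible met; 30% of £2,252 = £675.60. Patient owes £675.60 (running OOP £5,749.30). Insurer: £2,252 − £675.60 = £1,576.40.
Claim 3 — £5,976: deductible already satisfied, so patient's share is 30% × £5,976 = £1,792.80. OOP would hit £7,542.10 > £5,900, so the cap limits the patient to £5,900 − £5,749.30 = £150.70. Insurer: £5,976 − £150.70 = £5,825.30.
Claim 4 — £545: deductible already satisfied, so patient's share is 30% × £545 = £163.50. OOP would hit £6,063.50 > £5,900, so the cap limits the patient to £5,900 − £5,900 = £0. Insurer: £545 − £0 = £545.
Insurer total = bills − patient's total = £22,477 − £5,900 = £16,577.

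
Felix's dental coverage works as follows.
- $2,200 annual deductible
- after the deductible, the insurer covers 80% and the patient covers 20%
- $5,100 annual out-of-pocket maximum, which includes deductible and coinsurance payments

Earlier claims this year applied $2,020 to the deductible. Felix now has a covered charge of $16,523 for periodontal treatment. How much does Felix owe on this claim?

Remaining deductible: $2,200 − $2,020 = $180.
After the $180 deductible portion, $16,523 − $180 = $16,343 is subject to coinsurance.
Coinsurance: $16,343 × 20% = $3,268.60.
Patient responsibility before any cap: $180 + $3,268.60 = $3,448.60.
That would bring total out-of-pocket to $5,468.60, past the $5,100 cap. The patient is capped at $5,100 − $2,020 = $3,080 on this claim.

$3,080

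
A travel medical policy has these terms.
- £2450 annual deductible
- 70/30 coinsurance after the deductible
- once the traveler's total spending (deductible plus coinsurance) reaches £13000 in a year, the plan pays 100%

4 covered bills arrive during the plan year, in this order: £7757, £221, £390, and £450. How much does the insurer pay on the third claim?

#1 (£7757): £2450 to deductible, leaving £5307; traveler's 30% is £1592.10. Traveler owes £4042.10 (running OOP £4042.10). Plan pays £7757 − £4042.10 = £3714.90.
#2 (£221): deductible met; 30% of £221 = £66.30. Traveler owes £66.30 (running OOP £4108.40). Plan pays £221 − £66.30 = £154.70.
#3 (£390): deductible already satisfied, so traveler's share is 30% × £390 = £117. Cost to traveler: £117. OOP to date £4225.40. Insurer: £390 − £117 = £273.

£273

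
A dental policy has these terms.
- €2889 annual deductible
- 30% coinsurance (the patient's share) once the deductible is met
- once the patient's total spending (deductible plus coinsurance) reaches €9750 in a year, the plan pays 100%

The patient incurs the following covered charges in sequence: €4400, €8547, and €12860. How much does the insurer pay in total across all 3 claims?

€16057

#1 (€4400): €2889 finishes the deductible; €1511 goes to coinsurance; coinsurance €1511 × 30% = €453.30. Cost to patient: €3342.30. OOP to date €3342.30. Insurer: €4400 − €3342.30 = €1057.70.
#2 (€8547): deductible met; 30% of €8547 = €2564.10. Patient owes €2564.10 (running OOP €5906.40). Insurer: €8547 − €2564.10 = €5982.90.
#3 (€12860): deductible already satisfied, so patient's share is 30% × €12860 = €3858. Adding that to €5906.40 gives €9764.40, past the €9750 cap; patient pays only €9750 − €5906.40 = €3843.60. Plan pays €12860 − €3843.60 = €9016.40.
Insurer total: €1057.70 + €5982.90 + €9016.40 = €16057.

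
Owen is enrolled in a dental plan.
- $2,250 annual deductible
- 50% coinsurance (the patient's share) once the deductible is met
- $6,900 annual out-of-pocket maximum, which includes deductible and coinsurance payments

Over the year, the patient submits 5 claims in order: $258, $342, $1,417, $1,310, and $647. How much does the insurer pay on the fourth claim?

#1 ($258): all of it applies to the deductible. Patient owes $258 (running OOP $258). Plan pays $258 − $258 = $0.
#2 ($342): entire amount goes to the deductible. Cost to patient: $342. OOP to date $600. Plan pays $342 − $342 = $0.
#3 ($1,417): all of it applies to the deductible. Patient owes $1,417 (running OOP $2,017). Plan pays $1,417 − $1,417 = $0.
#4 ($1,310): deductible takes $233, $1,077 remains; coinsurance $1,077 × 50% = $538.50. Patient owes $771.50 (running OOP $2,788.50). Insurer: $1,310 − $771.50 = $538.50.

$538.50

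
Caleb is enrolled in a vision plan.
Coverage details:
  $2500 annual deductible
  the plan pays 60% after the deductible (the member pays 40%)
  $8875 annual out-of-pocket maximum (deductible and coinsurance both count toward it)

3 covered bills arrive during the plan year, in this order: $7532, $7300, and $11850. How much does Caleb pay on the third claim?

$1442.20

Bill 1, $7532: deductible takes $2500, $5032 remains; 40% of $5032 = $2012.80. Cost to member: $4512.80. OOP to date $4512.80.
Bill 2, $7300: deductible already satisfied, so member's share is 40% × $7300 = $2920. Member pays $2920; OOP now $7432.80.
Bill 3, $11850: deductible already satisfied, so member's share is 40% × $11850 = $4740. OOP would hit $12172.80 > $8875, so the cap limits the member to $8875 − $7432.80 = $1442.20.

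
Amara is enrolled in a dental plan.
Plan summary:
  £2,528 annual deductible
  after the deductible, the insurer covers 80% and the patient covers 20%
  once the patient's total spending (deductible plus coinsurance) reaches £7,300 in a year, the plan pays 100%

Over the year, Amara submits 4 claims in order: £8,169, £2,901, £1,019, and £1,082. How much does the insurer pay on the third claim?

£815.20

Claim 1 — £8,169: £2,528 finishes the deductible; £5,641 goes to coinsurance; 20% of £5,641 = £1,128.20. Cost to patient: £3,656.20. OOP to date £3,656.20. Insurer: £8,169 − £3,656.20 = £4,512.80.
Claim 2 — £2,901: deductible already satisfied, so patient's share is 20% × £2,901 = £580.20. Patient pays £580.20; OOP now £4,236.40. Plan pays £2,901 − £580.20 = £2,320.80.
Claim 3 — £1,019: deductible already satisfied, so patient's share is 20% × £1,019 = £203.80. Cost to patient: £203.80. OOP to date £4,440.20. Insurer: £1,019 − £203.80 = £815.20.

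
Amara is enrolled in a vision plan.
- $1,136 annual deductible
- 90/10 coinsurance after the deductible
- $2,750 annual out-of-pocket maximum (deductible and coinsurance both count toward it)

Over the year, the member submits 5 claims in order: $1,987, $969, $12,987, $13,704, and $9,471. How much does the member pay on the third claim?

Claim 1 ($1,987): $1,136 finishes the deductible; $851 goes to coinsurance; coinsurance $851 × 10% = $85.10. Cost to member: $1,221.10. OOP to date $1,221.10.
Claim 2 ($969): 10% coinsurance on $969 = $96.90. Member owes $96.90 (running OOP $1,318).
Claim 3 ($12,987): deductible met; 10% of $12,987 = $1,298.70. Member pays $1,298.70; OOP now $2,616.70.

$1,298.70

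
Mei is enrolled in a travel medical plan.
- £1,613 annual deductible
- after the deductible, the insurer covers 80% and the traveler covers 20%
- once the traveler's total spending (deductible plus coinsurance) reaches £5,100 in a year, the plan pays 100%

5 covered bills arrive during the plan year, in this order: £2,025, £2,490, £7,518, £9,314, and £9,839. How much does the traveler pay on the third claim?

£1,503.60

Bill 1, £2,025: £1,613 to deductible, leaving £412; 20% of £412 = £82.40. Cost to traveler: £1,695.40. OOP to date £1,695.40.
Bill 2, £2,490: 20% coinsurance on £2,490 = £498. Traveler owes £498 (running OOP £2,193.40).
Bill 3, £7,518: 20% coinsurance on £7,518 = £1,503.60. Cost to traveler: £1,503.60. OOP to date £3,697.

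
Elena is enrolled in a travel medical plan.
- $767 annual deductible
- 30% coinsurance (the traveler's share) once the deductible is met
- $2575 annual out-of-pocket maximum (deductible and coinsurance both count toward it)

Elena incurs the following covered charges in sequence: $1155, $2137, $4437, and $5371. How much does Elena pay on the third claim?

Bill 1, $1155: $767 finishes the deductible; $388 goes to coinsurance; traveler's 30% is $116.40. Traveler pays $883.40; OOP now $883.40.
Bill 2, $2137: deductible met; 30% of $2137 = $641.10. Cost to traveler: $641.10. OOP to date $1524.50.
Bill 3, $4437: deductible met; 30% of $4437 = $1331.10. OOP would hit $2855.60 > $2575, so the cap limits the traveler to $2575 − $1524.50 = $1050.50.

$1050.50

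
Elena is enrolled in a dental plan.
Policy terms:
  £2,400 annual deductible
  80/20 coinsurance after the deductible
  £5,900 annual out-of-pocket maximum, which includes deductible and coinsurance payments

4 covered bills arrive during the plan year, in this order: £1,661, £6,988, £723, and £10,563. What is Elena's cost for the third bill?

£144.60

Claim 1 (£1,661): all of it applies to the deductible. Patient owes £1,661 (running OOP £1,661).
Claim 2 (£6,988): £739 to deductible, leaving £6,249; coinsurance £6,249 × 20% = £1,249.80. Patient pays £1,988.80; OOP now £3,649.80.
Claim 3 (£723): deductible met; 20% of £723 = £144.60. Cost to patient: £144.60. OOP to date £3,794.40.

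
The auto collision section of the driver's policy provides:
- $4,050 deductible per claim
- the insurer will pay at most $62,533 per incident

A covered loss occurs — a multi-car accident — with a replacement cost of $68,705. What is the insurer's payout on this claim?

$62,533

Subtract the deductible: $68,705 − $4,050 = $64,655.
$64,655 exceeds the $62,533 limit, so the insurer pays the limit: $62,533.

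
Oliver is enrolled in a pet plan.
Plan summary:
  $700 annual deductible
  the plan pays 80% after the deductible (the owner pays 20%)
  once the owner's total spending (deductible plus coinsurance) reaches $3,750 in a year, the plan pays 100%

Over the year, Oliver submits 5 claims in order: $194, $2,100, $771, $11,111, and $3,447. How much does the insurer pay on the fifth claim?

Claim 1 — $194: entire amount goes to the deductible. Cost to owner: $194. OOP to date $194. Plan pays $194 − $194 = $0.
Claim 2 — $2,100: deductible takes $506, $1,594 remains; coinsurance $1,594 × 20% = $318.80. Owner owes $824.80 (running OOP $1,018.80). Insurer: $2,100 − $824.80 = $1,275.20.
Claim 3 — $771: 20% coinsurance on $771 = $154.20. Owner pays $154.20; OOP now $1,173. Plan pays $771 − $154.20 = $616.80.
Claim 4 — $11,111: 20% coinsurance on $11,111 = $2,222.20. Cost to owner: $2,222.20. OOP to date $3,395.20. Insurer: $11,111 − $2,222.20 = $8,888.80.
Claim 5 — $3,447: 20% coinsurance on $3,447 = $689.40. That would push OOP to $4,084.60, over the $3,750 cap, so owner pays $3,750 − $3,395.20 = $354.80. Plan pays $3,447 − $354.80 = $3,092.20.

$3,092.20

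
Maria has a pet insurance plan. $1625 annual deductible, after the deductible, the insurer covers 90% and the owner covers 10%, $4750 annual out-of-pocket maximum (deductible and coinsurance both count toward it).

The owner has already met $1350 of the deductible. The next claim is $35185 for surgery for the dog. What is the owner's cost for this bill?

$3400

$1350 of the $1625 deductible is already met, leaving $275.
That leaves $35185 − $275 = $34910 for coinsurance.
10% of $34910 = $3491 falls to the owner.
Owner responsibility before any cap: $275 + $3491 = $3766.
Year-to-date out-of-pocket would reach $1350 + $3766 = $5116, above the $4750 maximum, so the owner pays only $4750 − $1350 = $3400.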